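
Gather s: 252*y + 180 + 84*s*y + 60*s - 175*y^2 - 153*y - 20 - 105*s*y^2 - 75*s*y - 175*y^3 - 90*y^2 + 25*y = s*(-105*y^2 + 9*y + 60) - 175*y^3 - 265*y^2 + 124*y + 160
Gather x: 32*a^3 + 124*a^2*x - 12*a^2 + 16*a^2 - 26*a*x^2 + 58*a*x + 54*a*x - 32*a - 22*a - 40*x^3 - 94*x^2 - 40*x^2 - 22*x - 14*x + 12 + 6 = 32*a^3 + 4*a^2 - 54*a - 40*x^3 + x^2*(-26*a - 134) + x*(124*a^2 + 112*a - 36) + 18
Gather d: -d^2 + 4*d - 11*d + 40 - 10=-d^2 - 7*d + 30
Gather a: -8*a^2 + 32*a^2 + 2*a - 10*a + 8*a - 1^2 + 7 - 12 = 24*a^2 - 6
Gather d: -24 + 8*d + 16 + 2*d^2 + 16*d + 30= 2*d^2 + 24*d + 22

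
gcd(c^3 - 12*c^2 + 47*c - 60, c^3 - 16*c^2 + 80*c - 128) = c - 4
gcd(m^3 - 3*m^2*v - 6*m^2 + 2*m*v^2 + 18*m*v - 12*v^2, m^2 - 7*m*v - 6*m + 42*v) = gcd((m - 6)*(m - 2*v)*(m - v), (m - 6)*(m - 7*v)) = m - 6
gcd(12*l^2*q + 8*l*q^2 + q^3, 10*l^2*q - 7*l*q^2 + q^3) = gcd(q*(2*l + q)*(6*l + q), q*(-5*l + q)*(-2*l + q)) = q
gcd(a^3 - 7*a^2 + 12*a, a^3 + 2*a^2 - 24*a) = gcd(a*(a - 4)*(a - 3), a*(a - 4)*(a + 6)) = a^2 - 4*a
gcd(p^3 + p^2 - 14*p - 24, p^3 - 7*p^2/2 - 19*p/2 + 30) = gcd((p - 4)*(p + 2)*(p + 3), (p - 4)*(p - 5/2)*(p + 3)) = p^2 - p - 12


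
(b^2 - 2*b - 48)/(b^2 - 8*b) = (b + 6)/b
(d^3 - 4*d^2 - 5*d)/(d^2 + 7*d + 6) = d*(d - 5)/(d + 6)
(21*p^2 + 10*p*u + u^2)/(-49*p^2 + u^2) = (-3*p - u)/(7*p - u)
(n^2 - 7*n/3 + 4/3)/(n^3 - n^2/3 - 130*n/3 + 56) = (n - 1)/(n^2 + n - 42)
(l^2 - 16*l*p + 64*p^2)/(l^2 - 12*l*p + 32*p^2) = (-l + 8*p)/(-l + 4*p)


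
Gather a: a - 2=a - 2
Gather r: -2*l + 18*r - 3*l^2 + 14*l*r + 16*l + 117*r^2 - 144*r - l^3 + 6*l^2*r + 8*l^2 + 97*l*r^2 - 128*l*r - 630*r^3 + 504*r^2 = -l^3 + 5*l^2 + 14*l - 630*r^3 + r^2*(97*l + 621) + r*(6*l^2 - 114*l - 126)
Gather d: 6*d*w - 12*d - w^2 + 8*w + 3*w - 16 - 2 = d*(6*w - 12) - w^2 + 11*w - 18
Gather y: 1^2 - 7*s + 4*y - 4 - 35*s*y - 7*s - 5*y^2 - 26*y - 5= -14*s - 5*y^2 + y*(-35*s - 22) - 8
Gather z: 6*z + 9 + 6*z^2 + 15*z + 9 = 6*z^2 + 21*z + 18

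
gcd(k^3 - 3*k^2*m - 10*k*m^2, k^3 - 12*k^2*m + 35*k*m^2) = k^2 - 5*k*m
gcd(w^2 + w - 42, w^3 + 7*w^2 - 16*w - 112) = w + 7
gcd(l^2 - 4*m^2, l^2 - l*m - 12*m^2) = 1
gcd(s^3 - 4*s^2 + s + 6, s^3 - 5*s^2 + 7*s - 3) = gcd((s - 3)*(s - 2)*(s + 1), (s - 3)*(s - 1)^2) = s - 3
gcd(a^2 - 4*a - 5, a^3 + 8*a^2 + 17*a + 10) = a + 1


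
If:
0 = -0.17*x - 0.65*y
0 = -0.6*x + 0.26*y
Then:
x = 0.00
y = 0.00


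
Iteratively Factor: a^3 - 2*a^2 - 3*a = (a + 1)*(a^2 - 3*a) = (a - 3)*(a + 1)*(a)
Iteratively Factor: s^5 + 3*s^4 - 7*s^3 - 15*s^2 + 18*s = (s - 1)*(s^4 + 4*s^3 - 3*s^2 - 18*s) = (s - 2)*(s - 1)*(s^3 + 6*s^2 + 9*s) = (s - 2)*(s - 1)*(s + 3)*(s^2 + 3*s) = (s - 2)*(s - 1)*(s + 3)^2*(s)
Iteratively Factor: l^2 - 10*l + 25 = (l - 5)*(l - 5)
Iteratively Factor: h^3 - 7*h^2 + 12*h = (h)*(h^2 - 7*h + 12) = h*(h - 4)*(h - 3)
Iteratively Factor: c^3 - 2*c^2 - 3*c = (c + 1)*(c^2 - 3*c) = (c - 3)*(c + 1)*(c)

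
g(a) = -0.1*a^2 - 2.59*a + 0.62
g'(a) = -0.2*a - 2.59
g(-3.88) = 9.16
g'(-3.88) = -1.81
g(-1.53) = 4.35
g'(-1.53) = -2.28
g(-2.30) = 6.05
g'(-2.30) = -2.13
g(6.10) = -18.90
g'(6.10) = -3.81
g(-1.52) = 4.33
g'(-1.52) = -2.29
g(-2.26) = 5.96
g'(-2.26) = -2.14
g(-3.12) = 7.73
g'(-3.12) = -1.97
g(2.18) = -5.50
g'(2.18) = -3.03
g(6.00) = -18.52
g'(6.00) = -3.79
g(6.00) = -18.52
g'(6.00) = -3.79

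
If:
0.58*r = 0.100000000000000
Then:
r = 0.17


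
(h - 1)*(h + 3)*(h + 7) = h^3 + 9*h^2 + 11*h - 21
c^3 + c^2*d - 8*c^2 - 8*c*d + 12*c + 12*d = (c - 6)*(c - 2)*(c + d)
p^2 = p^2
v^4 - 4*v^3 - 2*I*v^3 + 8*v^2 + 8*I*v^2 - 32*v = v*(v - 4)*(v - 4*I)*(v + 2*I)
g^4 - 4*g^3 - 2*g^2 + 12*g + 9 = (g - 3)^2*(g + 1)^2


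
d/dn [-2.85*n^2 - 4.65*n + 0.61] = -5.7*n - 4.65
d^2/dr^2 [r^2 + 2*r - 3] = 2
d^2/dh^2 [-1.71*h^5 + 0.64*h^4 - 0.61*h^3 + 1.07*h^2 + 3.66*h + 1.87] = -34.2*h^3 + 7.68*h^2 - 3.66*h + 2.14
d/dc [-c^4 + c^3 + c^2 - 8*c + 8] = -4*c^3 + 3*c^2 + 2*c - 8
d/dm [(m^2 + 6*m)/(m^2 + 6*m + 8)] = 16*(m + 3)/(m^4 + 12*m^3 + 52*m^2 + 96*m + 64)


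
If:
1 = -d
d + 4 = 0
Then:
No Solution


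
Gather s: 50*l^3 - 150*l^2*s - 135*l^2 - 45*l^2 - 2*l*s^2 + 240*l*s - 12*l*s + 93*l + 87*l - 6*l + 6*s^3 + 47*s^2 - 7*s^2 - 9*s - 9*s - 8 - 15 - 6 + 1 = 50*l^3 - 180*l^2 + 174*l + 6*s^3 + s^2*(40 - 2*l) + s*(-150*l^2 + 228*l - 18) - 28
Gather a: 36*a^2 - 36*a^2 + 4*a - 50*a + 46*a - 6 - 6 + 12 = 0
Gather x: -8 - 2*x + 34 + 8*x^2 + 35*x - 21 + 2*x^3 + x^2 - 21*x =2*x^3 + 9*x^2 + 12*x + 5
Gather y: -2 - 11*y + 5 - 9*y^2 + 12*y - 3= -9*y^2 + y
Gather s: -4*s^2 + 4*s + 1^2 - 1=-4*s^2 + 4*s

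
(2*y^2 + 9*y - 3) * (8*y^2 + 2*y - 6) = 16*y^4 + 76*y^3 - 18*y^2 - 60*y + 18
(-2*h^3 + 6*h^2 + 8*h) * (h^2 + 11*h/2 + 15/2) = -2*h^5 - 5*h^4 + 26*h^3 + 89*h^2 + 60*h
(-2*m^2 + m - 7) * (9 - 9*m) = 18*m^3 - 27*m^2 + 72*m - 63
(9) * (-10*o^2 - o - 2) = -90*o^2 - 9*o - 18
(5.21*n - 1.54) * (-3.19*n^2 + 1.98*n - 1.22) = -16.6199*n^3 + 15.2284*n^2 - 9.4054*n + 1.8788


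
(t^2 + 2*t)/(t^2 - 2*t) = (t + 2)/(t - 2)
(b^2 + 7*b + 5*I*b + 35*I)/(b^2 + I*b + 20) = (b + 7)/(b - 4*I)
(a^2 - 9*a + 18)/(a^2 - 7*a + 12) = (a - 6)/(a - 4)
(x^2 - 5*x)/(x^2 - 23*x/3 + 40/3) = 3*x/(3*x - 8)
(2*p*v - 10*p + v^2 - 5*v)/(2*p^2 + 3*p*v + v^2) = (v - 5)/(p + v)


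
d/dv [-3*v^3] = -9*v^2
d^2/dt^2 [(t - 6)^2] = 2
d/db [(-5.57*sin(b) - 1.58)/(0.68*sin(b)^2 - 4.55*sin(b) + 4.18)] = (3.7876*sin(b)^2 + 2.1488*sin(b) - 30.4716)*cos(b)/(0.4624*sin(b)^4 - 6.188*sin(b)^3 + 26.3873*sin(b)^2 - 38.038*sin(b) + 17.4724)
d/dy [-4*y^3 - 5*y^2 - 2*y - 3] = -12*y^2 - 10*y - 2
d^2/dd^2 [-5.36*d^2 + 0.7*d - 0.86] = -10.7200000000000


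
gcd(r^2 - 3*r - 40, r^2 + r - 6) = 1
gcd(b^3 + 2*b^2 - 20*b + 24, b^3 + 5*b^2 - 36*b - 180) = b + 6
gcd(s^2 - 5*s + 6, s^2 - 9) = s - 3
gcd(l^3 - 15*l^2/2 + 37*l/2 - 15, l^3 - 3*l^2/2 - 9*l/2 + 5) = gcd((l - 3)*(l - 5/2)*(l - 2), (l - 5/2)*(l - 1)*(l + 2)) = l - 5/2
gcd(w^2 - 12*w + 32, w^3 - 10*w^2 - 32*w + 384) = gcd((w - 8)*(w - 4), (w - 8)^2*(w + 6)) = w - 8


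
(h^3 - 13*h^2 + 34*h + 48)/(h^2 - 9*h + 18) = (h^2 - 7*h - 8)/(h - 3)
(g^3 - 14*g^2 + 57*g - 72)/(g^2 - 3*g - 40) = (g^2 - 6*g + 9)/(g + 5)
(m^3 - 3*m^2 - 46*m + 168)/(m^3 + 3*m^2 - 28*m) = (m - 6)/m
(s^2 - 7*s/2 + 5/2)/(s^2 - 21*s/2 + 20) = (s - 1)/(s - 8)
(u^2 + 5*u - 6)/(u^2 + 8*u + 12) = (u - 1)/(u + 2)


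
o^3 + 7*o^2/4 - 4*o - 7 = (o - 2)*(o + 7/4)*(o + 2)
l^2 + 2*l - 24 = (l - 4)*(l + 6)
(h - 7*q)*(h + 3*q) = h^2 - 4*h*q - 21*q^2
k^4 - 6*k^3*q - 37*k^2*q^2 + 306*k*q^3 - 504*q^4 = (k - 6*q)*(k - 4*q)*(k - 3*q)*(k + 7*q)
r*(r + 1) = r^2 + r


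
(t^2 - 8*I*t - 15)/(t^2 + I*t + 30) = (t - 3*I)/(t + 6*I)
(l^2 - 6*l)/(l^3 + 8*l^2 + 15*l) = (l - 6)/(l^2 + 8*l + 15)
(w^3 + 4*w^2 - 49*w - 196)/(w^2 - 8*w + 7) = (w^2 + 11*w + 28)/(w - 1)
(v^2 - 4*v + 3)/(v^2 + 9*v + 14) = (v^2 - 4*v + 3)/(v^2 + 9*v + 14)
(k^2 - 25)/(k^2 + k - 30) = (k + 5)/(k + 6)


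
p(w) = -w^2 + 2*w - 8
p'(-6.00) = 14.00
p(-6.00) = -56.00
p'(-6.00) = 14.00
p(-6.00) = -56.00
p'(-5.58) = 13.16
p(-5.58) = -50.30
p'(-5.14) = 12.28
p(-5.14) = -44.70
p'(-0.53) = 3.06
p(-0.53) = -9.34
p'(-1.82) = 5.64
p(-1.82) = -14.95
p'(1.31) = -0.62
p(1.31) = -7.10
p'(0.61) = 0.78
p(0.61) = -7.15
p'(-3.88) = 9.76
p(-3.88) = -30.81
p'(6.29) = -10.58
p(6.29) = -34.98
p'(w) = 2 - 2*w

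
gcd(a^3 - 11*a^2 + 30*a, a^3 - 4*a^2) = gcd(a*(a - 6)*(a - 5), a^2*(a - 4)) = a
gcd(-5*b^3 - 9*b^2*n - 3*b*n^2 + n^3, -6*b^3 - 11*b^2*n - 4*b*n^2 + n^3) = b^2 + 2*b*n + n^2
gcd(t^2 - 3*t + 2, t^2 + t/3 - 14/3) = t - 2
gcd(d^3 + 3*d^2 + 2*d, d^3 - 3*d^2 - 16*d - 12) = d^2 + 3*d + 2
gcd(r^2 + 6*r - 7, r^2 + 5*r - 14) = r + 7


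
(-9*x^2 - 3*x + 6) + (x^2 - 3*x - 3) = -8*x^2 - 6*x + 3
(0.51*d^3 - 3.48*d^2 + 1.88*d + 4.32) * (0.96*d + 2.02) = 0.4896*d^4 - 2.3106*d^3 - 5.2248*d^2 + 7.9448*d + 8.7264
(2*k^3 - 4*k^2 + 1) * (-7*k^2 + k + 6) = -14*k^5 + 30*k^4 + 8*k^3 - 31*k^2 + k + 6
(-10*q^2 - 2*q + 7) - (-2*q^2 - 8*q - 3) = -8*q^2 + 6*q + 10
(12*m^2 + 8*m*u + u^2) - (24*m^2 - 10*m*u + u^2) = -12*m^2 + 18*m*u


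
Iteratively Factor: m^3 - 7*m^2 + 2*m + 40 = (m + 2)*(m^2 - 9*m + 20) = (m - 4)*(m + 2)*(m - 5)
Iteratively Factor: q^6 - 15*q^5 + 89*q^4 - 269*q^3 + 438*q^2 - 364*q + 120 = (q - 2)*(q^5 - 13*q^4 + 63*q^3 - 143*q^2 + 152*q - 60) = (q - 3)*(q - 2)*(q^4 - 10*q^3 + 33*q^2 - 44*q + 20) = (q - 3)*(q - 2)^2*(q^3 - 8*q^2 + 17*q - 10) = (q - 3)*(q - 2)^2*(q - 1)*(q^2 - 7*q + 10) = (q - 5)*(q - 3)*(q - 2)^2*(q - 1)*(q - 2)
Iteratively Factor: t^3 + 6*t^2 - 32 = (t + 4)*(t^2 + 2*t - 8) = (t - 2)*(t + 4)*(t + 4)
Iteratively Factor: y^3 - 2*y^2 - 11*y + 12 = (y - 1)*(y^2 - y - 12) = (y - 4)*(y - 1)*(y + 3)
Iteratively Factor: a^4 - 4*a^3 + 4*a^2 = (a)*(a^3 - 4*a^2 + 4*a) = a^2*(a^2 - 4*a + 4) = a^2*(a - 2)*(a - 2)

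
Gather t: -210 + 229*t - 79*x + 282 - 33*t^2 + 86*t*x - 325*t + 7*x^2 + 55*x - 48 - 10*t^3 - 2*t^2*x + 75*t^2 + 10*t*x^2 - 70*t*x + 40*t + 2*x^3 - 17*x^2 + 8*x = -10*t^3 + t^2*(42 - 2*x) + t*(10*x^2 + 16*x - 56) + 2*x^3 - 10*x^2 - 16*x + 24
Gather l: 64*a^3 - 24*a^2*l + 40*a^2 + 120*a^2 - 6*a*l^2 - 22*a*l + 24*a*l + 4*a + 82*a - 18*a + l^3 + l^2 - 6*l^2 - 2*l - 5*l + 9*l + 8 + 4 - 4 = 64*a^3 + 160*a^2 + 68*a + l^3 + l^2*(-6*a - 5) + l*(-24*a^2 + 2*a + 2) + 8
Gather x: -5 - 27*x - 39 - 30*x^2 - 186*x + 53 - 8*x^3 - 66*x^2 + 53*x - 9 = -8*x^3 - 96*x^2 - 160*x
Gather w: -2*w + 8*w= 6*w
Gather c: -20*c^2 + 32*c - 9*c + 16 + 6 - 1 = -20*c^2 + 23*c + 21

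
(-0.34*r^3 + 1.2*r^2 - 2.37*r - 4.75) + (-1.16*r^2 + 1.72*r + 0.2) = -0.34*r^3 + 0.04*r^2 - 0.65*r - 4.55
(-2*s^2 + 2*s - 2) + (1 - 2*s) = -2*s^2 - 1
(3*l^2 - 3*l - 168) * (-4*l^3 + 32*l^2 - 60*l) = -12*l^5 + 108*l^4 + 396*l^3 - 5196*l^2 + 10080*l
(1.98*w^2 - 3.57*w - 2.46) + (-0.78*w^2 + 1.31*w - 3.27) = 1.2*w^2 - 2.26*w - 5.73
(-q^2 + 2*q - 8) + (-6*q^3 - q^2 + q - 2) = -6*q^3 - 2*q^2 + 3*q - 10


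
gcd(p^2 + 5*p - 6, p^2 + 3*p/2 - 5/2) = p - 1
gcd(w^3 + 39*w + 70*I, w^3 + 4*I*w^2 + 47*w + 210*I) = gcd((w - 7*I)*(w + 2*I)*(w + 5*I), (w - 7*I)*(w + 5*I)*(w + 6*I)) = w^2 - 2*I*w + 35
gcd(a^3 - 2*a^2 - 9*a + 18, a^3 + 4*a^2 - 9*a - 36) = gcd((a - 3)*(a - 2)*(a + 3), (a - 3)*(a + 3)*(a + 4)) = a^2 - 9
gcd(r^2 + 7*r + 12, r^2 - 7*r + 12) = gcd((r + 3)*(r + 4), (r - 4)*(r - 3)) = 1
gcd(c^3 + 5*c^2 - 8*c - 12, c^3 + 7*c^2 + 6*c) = c^2 + 7*c + 6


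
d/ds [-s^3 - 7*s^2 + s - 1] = -3*s^2 - 14*s + 1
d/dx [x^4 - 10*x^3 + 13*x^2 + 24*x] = 4*x^3 - 30*x^2 + 26*x + 24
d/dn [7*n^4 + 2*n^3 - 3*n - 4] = 28*n^3 + 6*n^2 - 3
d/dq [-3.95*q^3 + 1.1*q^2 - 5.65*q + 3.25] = -11.85*q^2 + 2.2*q - 5.65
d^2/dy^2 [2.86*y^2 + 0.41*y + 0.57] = 5.72000000000000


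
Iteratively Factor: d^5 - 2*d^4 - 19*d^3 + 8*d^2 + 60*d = (d)*(d^4 - 2*d^3 - 19*d^2 + 8*d + 60) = d*(d + 2)*(d^3 - 4*d^2 - 11*d + 30) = d*(d + 2)*(d + 3)*(d^2 - 7*d + 10) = d*(d - 5)*(d + 2)*(d + 3)*(d - 2)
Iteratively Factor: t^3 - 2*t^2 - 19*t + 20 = (t + 4)*(t^2 - 6*t + 5) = (t - 5)*(t + 4)*(t - 1)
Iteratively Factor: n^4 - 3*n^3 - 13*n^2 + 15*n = (n - 5)*(n^3 + 2*n^2 - 3*n) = n*(n - 5)*(n^2 + 2*n - 3) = n*(n - 5)*(n + 3)*(n - 1)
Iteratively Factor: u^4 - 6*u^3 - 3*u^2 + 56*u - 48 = (u - 4)*(u^3 - 2*u^2 - 11*u + 12) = (u - 4)*(u + 3)*(u^2 - 5*u + 4) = (u - 4)^2*(u + 3)*(u - 1)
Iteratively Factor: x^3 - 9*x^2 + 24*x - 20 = (x - 2)*(x^2 - 7*x + 10) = (x - 2)^2*(x - 5)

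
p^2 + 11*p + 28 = (p + 4)*(p + 7)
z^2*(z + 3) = z^3 + 3*z^2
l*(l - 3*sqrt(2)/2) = l^2 - 3*sqrt(2)*l/2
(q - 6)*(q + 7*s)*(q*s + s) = q^3*s + 7*q^2*s^2 - 5*q^2*s - 35*q*s^2 - 6*q*s - 42*s^2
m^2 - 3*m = m*(m - 3)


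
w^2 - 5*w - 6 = (w - 6)*(w + 1)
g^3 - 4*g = g*(g - 2)*(g + 2)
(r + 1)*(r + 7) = r^2 + 8*r + 7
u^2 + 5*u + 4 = (u + 1)*(u + 4)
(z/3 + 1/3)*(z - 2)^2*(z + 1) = z^4/3 - 2*z^3/3 - z^2 + 4*z/3 + 4/3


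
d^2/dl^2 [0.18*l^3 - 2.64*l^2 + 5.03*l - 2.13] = 1.08*l - 5.28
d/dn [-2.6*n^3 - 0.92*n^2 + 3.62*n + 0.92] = -7.8*n^2 - 1.84*n + 3.62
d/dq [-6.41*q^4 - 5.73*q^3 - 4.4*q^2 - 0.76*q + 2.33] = -25.64*q^3 - 17.19*q^2 - 8.8*q - 0.76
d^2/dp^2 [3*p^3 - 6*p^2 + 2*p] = 18*p - 12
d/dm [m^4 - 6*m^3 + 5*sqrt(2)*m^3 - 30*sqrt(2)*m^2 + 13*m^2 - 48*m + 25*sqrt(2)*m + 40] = 4*m^3 - 18*m^2 + 15*sqrt(2)*m^2 - 60*sqrt(2)*m + 26*m - 48 + 25*sqrt(2)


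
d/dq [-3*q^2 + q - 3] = 1 - 6*q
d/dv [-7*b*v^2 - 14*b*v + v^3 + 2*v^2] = -14*b*v - 14*b + 3*v^2 + 4*v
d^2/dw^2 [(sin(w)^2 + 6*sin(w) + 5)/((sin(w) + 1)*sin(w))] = 5*(cos(w)^2 + 1)/sin(w)^3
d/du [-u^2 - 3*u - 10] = -2*u - 3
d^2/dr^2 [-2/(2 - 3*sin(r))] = 6*(-3*sin(r)^2 - 2*sin(r) + 6)/(3*sin(r) - 2)^3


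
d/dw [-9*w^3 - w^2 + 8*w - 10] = -27*w^2 - 2*w + 8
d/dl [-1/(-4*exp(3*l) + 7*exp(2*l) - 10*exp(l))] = 2*(-6*exp(2*l) + 7*exp(l) - 5)*exp(-l)/(4*exp(2*l) - 7*exp(l) + 10)^2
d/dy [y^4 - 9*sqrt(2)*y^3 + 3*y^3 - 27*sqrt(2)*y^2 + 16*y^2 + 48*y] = 4*y^3 - 27*sqrt(2)*y^2 + 9*y^2 - 54*sqrt(2)*y + 32*y + 48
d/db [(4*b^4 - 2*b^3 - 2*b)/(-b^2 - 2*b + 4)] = 2*(-4*b^5 - 11*b^4 + 36*b^3 - 13*b^2 - 4)/(b^4 + 4*b^3 - 4*b^2 - 16*b + 16)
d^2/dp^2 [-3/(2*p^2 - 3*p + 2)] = 6*(4*p^2 - 6*p - (4*p - 3)^2 + 4)/(2*p^2 - 3*p + 2)^3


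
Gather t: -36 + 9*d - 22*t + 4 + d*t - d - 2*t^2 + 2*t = 8*d - 2*t^2 + t*(d - 20) - 32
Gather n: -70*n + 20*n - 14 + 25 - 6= 5 - 50*n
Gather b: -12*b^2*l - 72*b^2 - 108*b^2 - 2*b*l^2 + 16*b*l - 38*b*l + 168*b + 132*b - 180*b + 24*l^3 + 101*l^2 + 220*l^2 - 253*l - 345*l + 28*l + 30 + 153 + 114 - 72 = b^2*(-12*l - 180) + b*(-2*l^2 - 22*l + 120) + 24*l^3 + 321*l^2 - 570*l + 225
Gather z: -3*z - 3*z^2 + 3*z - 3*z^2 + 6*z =-6*z^2 + 6*z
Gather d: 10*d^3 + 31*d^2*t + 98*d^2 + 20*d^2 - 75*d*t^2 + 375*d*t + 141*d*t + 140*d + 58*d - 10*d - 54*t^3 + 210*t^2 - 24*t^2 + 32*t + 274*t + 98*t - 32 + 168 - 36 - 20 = 10*d^3 + d^2*(31*t + 118) + d*(-75*t^2 + 516*t + 188) - 54*t^3 + 186*t^2 + 404*t + 80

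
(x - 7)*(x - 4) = x^2 - 11*x + 28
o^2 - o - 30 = (o - 6)*(o + 5)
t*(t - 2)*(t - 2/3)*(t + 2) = t^4 - 2*t^3/3 - 4*t^2 + 8*t/3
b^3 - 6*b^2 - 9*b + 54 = (b - 6)*(b - 3)*(b + 3)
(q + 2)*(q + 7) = q^2 + 9*q + 14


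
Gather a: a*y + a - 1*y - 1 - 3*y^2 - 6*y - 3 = a*(y + 1) - 3*y^2 - 7*y - 4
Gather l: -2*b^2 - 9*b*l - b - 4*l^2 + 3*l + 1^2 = -2*b^2 - b - 4*l^2 + l*(3 - 9*b) + 1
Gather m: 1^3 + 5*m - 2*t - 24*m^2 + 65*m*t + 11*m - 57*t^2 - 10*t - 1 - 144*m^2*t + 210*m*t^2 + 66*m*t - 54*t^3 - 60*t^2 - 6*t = m^2*(-144*t - 24) + m*(210*t^2 + 131*t + 16) - 54*t^3 - 117*t^2 - 18*t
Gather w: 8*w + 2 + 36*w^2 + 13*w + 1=36*w^2 + 21*w + 3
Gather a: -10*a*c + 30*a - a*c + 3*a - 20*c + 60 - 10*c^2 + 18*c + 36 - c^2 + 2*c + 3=a*(33 - 11*c) - 11*c^2 + 99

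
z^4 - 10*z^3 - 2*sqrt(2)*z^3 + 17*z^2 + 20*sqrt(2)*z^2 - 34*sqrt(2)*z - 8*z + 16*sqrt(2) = (z - 8)*(z - 1)^2*(z - 2*sqrt(2))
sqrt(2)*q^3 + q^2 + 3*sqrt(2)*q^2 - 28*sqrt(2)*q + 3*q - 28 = (q - 4)*(q + 7)*(sqrt(2)*q + 1)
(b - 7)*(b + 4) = b^2 - 3*b - 28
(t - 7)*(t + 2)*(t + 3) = t^3 - 2*t^2 - 29*t - 42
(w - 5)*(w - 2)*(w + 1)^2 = w^4 - 5*w^3 - 3*w^2 + 13*w + 10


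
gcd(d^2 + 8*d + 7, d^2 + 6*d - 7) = d + 7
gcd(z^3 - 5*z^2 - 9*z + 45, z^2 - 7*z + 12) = z - 3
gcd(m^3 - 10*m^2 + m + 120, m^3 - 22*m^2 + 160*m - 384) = m - 8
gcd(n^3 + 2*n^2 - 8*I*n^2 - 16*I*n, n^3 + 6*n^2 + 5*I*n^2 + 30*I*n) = n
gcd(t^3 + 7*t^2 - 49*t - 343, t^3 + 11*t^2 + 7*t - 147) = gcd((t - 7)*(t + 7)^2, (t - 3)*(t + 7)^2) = t^2 + 14*t + 49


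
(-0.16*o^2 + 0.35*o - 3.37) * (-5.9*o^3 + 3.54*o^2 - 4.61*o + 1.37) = 0.944*o^5 - 2.6314*o^4 + 21.8596*o^3 - 13.7625*o^2 + 16.0152*o - 4.6169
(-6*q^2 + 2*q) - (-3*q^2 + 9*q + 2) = -3*q^2 - 7*q - 2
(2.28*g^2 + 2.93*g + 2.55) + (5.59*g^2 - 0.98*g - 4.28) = 7.87*g^2 + 1.95*g - 1.73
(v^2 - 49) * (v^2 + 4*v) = v^4 + 4*v^3 - 49*v^2 - 196*v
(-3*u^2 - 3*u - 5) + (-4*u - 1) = -3*u^2 - 7*u - 6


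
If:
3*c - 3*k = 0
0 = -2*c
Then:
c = 0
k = 0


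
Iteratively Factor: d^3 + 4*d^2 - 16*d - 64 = (d + 4)*(d^2 - 16) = (d - 4)*(d + 4)*(d + 4)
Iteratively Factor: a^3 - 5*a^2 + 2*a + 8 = (a - 2)*(a^2 - 3*a - 4) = (a - 2)*(a + 1)*(a - 4)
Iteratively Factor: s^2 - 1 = (s + 1)*(s - 1)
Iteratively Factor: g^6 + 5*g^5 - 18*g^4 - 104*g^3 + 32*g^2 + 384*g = (g + 4)*(g^5 + g^4 - 22*g^3 - 16*g^2 + 96*g) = g*(g + 4)*(g^4 + g^3 - 22*g^2 - 16*g + 96) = g*(g + 4)^2*(g^3 - 3*g^2 - 10*g + 24) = g*(g + 3)*(g + 4)^2*(g^2 - 6*g + 8) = g*(g - 2)*(g + 3)*(g + 4)^2*(g - 4)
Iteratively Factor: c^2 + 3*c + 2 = (c + 2)*(c + 1)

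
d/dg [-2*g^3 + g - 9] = 1 - 6*g^2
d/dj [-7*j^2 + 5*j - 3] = 5 - 14*j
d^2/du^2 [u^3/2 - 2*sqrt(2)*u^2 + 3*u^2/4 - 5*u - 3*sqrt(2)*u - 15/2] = 3*u - 4*sqrt(2) + 3/2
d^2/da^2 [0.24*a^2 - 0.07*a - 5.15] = 0.480000000000000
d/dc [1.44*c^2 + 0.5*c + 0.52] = 2.88*c + 0.5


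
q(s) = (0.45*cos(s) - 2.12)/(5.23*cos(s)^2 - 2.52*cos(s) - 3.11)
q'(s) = (10.46*sin(s)*cos(s) - 2.52*sin(s))*(0.45*cos(s) - 2.12)/(5.23*cos(s)^2 - 2.52*cos(s) - 3.11)^2 - 0.45*sin(s)/(5.23*cos(s)^2 - 2.52*cos(s) - 3.11)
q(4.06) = -6.89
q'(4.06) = -138.74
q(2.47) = -1.20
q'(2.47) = 3.72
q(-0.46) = 1.47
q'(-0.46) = 3.65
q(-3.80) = -1.15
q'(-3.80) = 3.39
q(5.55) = 0.85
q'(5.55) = 1.29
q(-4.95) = 0.59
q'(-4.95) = 0.14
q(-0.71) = 0.88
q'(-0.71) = 1.40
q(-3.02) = -0.56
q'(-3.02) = -0.18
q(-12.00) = 1.15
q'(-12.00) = -2.42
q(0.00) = 4.18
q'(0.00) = 0.00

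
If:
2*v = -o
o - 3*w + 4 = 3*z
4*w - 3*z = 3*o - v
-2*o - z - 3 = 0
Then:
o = -158/71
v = 79/71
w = -61/71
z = 103/71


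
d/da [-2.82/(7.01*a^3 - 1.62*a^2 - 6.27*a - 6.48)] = (59.3046*a^2 - 9.1368*a - 17.6814)/(-7.01*a^3 + 1.62*a^2 + 6.27*a + 6.48)^2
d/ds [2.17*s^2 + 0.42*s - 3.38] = 4.34*s + 0.42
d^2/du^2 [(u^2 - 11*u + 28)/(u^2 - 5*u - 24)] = 4*(-3*u^3 + 78*u^2 - 606*u + 1634)/(u^6 - 15*u^5 + 3*u^4 + 595*u^3 - 72*u^2 - 8640*u - 13824)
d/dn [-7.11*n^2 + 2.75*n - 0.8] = 2.75 - 14.22*n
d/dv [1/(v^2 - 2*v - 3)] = 2*(1 - v)/(-v^2 + 2*v + 3)^2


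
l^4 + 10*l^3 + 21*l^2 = l^2*(l + 3)*(l + 7)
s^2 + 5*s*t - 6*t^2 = (s - t)*(s + 6*t)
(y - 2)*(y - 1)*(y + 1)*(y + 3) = y^4 + y^3 - 7*y^2 - y + 6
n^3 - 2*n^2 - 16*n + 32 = (n - 4)*(n - 2)*(n + 4)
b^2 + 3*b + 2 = (b + 1)*(b + 2)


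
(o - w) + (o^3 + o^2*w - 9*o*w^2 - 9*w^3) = o^3 + o^2*w - 9*o*w^2 + o - 9*w^3 - w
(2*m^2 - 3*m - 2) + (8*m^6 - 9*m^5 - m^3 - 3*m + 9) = 8*m^6 - 9*m^5 - m^3 + 2*m^2 - 6*m + 7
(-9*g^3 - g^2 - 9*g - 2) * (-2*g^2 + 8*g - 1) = 18*g^5 - 70*g^4 + 19*g^3 - 67*g^2 - 7*g + 2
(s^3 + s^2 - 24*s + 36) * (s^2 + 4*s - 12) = s^5 + 5*s^4 - 32*s^3 - 72*s^2 + 432*s - 432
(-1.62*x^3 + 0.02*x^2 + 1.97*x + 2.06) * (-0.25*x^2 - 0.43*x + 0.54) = 0.405*x^5 + 0.6916*x^4 - 1.3759*x^3 - 1.3513*x^2 + 0.178*x + 1.1124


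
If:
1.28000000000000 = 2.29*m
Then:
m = 0.56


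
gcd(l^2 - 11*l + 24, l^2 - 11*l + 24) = l^2 - 11*l + 24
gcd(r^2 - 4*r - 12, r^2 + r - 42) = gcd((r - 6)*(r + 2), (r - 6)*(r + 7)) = r - 6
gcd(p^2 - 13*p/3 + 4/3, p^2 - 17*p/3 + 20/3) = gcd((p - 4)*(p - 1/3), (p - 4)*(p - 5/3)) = p - 4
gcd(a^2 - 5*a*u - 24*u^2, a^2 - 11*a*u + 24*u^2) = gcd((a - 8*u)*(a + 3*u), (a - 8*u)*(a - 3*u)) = -a + 8*u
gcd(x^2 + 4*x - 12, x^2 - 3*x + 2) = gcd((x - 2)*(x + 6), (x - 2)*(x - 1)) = x - 2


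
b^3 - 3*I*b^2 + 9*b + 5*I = (b - 5*I)*(b + I)^2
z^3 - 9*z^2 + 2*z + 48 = (z - 8)*(z - 3)*(z + 2)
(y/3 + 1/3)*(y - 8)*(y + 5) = y^3/3 - 2*y^2/3 - 43*y/3 - 40/3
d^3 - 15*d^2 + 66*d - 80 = (d - 8)*(d - 5)*(d - 2)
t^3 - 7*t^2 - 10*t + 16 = (t - 8)*(t - 1)*(t + 2)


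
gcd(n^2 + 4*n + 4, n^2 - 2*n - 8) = n + 2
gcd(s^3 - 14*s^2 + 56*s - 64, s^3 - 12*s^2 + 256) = s - 8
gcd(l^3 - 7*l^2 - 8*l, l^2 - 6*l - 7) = l + 1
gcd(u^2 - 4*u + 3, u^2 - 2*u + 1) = u - 1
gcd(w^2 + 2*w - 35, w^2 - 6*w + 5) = w - 5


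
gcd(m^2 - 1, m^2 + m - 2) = m - 1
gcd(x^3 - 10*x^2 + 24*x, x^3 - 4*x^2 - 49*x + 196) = x - 4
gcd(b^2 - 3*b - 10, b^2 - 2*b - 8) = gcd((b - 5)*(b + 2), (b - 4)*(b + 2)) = b + 2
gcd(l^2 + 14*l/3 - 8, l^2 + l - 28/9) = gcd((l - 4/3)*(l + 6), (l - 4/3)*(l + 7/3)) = l - 4/3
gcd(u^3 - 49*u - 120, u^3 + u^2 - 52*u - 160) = u^2 - 3*u - 40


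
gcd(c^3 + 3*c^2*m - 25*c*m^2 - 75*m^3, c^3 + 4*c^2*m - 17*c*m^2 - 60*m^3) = c^2 + 8*c*m + 15*m^2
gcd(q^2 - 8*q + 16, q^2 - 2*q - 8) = q - 4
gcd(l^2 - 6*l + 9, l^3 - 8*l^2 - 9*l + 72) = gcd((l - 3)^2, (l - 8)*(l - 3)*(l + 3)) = l - 3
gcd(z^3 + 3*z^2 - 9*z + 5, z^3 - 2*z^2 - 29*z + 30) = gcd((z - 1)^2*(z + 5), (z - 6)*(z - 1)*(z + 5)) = z^2 + 4*z - 5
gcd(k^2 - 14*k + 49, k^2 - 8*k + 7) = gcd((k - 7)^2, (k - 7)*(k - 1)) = k - 7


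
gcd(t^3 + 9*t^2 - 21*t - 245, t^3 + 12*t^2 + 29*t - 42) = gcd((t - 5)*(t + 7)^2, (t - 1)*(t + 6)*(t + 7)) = t + 7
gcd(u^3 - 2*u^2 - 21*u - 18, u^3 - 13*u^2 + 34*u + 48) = u^2 - 5*u - 6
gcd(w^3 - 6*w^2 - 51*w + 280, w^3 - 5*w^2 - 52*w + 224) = w^2 - w - 56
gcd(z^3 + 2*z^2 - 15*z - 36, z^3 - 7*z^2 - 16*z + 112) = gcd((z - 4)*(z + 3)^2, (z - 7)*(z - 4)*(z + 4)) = z - 4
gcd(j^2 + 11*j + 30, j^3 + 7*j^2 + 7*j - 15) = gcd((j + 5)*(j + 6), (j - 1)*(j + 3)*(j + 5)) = j + 5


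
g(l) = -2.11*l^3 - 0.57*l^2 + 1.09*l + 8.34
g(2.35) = -19.63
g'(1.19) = -9.23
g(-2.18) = 25.12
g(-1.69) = 15.05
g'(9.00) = -521.90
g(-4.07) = 136.72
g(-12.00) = 3559.26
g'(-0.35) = 0.71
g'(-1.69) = -15.06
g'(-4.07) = -99.13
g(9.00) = -1566.21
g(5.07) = -275.77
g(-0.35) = 7.98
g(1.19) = 5.27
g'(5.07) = -167.40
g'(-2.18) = -26.51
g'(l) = -6.33*l^2 - 1.14*l + 1.09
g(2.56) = -28.01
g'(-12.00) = -896.75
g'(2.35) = -36.55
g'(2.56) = -43.31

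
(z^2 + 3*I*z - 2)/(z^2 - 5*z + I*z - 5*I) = (z + 2*I)/(z - 5)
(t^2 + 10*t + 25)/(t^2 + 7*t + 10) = (t + 5)/(t + 2)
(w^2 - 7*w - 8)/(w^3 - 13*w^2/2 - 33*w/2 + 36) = 2*(w + 1)/(2*w^2 + 3*w - 9)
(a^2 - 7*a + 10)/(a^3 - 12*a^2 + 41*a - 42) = (a - 5)/(a^2 - 10*a + 21)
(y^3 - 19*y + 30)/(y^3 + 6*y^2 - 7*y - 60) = (y - 2)/(y + 4)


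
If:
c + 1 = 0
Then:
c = -1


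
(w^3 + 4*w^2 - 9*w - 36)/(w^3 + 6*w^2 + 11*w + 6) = (w^2 + w - 12)/(w^2 + 3*w + 2)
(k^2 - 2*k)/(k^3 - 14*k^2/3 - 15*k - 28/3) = 3*k*(2 - k)/(-3*k^3 + 14*k^2 + 45*k + 28)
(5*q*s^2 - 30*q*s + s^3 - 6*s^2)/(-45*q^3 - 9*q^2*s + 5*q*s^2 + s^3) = s*(6 - s)/(9*q^2 - s^2)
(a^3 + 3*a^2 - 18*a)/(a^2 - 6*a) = (a^2 + 3*a - 18)/(a - 6)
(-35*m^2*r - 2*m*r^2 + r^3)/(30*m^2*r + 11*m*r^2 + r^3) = (-7*m + r)/(6*m + r)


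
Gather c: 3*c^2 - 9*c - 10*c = 3*c^2 - 19*c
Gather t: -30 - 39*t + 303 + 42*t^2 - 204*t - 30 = 42*t^2 - 243*t + 243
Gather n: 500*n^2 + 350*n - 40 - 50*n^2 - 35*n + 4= 450*n^2 + 315*n - 36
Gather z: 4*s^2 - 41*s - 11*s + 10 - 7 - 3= 4*s^2 - 52*s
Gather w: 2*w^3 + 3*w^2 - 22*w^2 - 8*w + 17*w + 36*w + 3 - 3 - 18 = 2*w^3 - 19*w^2 + 45*w - 18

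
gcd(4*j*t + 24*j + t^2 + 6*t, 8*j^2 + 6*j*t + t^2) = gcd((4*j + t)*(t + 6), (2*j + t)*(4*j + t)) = 4*j + t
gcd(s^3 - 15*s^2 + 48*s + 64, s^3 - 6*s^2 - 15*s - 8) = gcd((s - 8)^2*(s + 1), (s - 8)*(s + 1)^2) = s^2 - 7*s - 8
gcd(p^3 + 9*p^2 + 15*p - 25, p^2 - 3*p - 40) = p + 5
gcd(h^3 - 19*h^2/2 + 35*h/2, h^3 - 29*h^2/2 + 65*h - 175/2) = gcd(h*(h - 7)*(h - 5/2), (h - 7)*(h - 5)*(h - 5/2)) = h^2 - 19*h/2 + 35/2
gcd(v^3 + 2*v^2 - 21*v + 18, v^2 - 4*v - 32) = 1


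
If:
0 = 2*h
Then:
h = 0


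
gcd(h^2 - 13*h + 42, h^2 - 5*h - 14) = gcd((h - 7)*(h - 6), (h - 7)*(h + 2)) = h - 7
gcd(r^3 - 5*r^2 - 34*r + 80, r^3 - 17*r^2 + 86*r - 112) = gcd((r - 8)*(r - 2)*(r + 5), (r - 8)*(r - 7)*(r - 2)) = r^2 - 10*r + 16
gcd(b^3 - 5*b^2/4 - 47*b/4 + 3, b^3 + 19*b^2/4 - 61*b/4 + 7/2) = b - 1/4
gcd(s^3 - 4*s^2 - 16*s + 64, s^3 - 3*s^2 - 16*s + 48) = s^2 - 16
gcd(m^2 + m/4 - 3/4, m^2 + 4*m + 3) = m + 1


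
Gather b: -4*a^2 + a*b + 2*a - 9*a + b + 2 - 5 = -4*a^2 - 7*a + b*(a + 1) - 3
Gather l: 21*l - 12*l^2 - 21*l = -12*l^2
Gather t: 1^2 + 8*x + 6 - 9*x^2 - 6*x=-9*x^2 + 2*x + 7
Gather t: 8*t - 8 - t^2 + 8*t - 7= -t^2 + 16*t - 15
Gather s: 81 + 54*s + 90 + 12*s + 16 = 66*s + 187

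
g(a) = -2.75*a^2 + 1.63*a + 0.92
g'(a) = 1.63 - 5.5*a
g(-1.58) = -8.52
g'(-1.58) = 10.32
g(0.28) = 1.16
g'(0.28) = 0.09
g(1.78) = -4.89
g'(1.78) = -8.16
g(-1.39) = -6.66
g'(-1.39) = 9.28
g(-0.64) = -1.25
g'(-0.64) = 5.15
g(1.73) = -4.49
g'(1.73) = -7.88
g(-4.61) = -65.04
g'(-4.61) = 26.98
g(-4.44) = -60.53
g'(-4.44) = 26.05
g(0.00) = 0.92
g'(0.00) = 1.63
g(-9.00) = -236.50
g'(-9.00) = 51.13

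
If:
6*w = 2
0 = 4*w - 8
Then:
No Solution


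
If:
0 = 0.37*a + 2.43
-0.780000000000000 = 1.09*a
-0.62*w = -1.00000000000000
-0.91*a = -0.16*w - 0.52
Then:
No Solution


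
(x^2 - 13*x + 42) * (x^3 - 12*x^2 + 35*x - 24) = x^5 - 25*x^4 + 233*x^3 - 983*x^2 + 1782*x - 1008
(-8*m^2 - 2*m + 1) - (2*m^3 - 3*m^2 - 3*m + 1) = -2*m^3 - 5*m^2 + m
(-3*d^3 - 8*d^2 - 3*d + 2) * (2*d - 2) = -6*d^4 - 10*d^3 + 10*d^2 + 10*d - 4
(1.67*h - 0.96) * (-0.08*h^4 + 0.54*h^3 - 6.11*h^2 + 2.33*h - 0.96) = -0.1336*h^5 + 0.9786*h^4 - 10.7221*h^3 + 9.7567*h^2 - 3.84*h + 0.9216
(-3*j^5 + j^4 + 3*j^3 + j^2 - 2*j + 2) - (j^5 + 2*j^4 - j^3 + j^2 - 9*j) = -4*j^5 - j^4 + 4*j^3 + 7*j + 2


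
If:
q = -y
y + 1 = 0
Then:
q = 1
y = -1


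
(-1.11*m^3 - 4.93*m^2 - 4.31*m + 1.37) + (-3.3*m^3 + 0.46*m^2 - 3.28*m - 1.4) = -4.41*m^3 - 4.47*m^2 - 7.59*m - 0.0299999999999998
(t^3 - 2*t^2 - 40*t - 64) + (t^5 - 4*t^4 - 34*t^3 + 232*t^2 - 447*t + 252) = t^5 - 4*t^4 - 33*t^3 + 230*t^2 - 487*t + 188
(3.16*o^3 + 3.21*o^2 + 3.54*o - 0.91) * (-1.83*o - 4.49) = -5.7828*o^4 - 20.0627*o^3 - 20.8911*o^2 - 14.2293*o + 4.0859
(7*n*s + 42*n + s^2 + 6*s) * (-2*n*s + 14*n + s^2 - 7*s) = -14*n^2*s^2 + 14*n^2*s + 588*n^2 + 5*n*s^3 - 5*n*s^2 - 210*n*s + s^4 - s^3 - 42*s^2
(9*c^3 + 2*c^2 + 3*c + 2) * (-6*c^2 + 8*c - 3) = -54*c^5 + 60*c^4 - 29*c^3 + 6*c^2 + 7*c - 6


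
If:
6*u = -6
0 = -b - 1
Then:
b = -1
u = -1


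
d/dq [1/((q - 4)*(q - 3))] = (7 - 2*q)/(q^4 - 14*q^3 + 73*q^2 - 168*q + 144)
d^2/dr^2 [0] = 0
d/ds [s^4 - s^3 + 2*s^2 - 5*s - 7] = 4*s^3 - 3*s^2 + 4*s - 5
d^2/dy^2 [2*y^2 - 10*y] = 4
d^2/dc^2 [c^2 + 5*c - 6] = 2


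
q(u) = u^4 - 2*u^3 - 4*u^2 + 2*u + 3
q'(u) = 4*u^3 - 6*u^2 - 8*u + 2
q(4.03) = 78.96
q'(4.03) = 134.12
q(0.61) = 2.42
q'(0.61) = -4.20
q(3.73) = 44.59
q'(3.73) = 96.26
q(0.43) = 3.00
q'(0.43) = -2.23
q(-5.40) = 1040.79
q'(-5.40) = -759.62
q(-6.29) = 1895.20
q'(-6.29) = -1180.50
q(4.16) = 97.60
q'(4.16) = 152.85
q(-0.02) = 2.96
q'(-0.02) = 2.16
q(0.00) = 3.00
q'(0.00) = 2.00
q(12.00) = 16731.00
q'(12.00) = 5954.00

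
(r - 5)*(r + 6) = r^2 + r - 30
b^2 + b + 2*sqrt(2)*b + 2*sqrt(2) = (b + 1)*(b + 2*sqrt(2))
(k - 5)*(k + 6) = k^2 + k - 30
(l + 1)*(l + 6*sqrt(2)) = l^2 + l + 6*sqrt(2)*l + 6*sqrt(2)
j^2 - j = j*(j - 1)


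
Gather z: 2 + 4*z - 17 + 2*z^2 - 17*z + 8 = 2*z^2 - 13*z - 7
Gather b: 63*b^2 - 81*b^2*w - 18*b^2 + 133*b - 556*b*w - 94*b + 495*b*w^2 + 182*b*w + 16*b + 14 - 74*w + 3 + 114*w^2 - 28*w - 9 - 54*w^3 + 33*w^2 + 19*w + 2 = b^2*(45 - 81*w) + b*(495*w^2 - 374*w + 55) - 54*w^3 + 147*w^2 - 83*w + 10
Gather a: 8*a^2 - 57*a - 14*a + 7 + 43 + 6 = 8*a^2 - 71*a + 56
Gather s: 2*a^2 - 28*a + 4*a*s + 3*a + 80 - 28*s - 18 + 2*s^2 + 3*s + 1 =2*a^2 - 25*a + 2*s^2 + s*(4*a - 25) + 63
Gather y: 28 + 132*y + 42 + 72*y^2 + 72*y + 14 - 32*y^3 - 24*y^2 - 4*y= -32*y^3 + 48*y^2 + 200*y + 84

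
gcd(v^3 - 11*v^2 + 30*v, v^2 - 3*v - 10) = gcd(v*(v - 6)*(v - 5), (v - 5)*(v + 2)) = v - 5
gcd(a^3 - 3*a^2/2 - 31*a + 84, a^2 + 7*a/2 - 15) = a + 6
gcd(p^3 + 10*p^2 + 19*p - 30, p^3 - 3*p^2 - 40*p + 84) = p + 6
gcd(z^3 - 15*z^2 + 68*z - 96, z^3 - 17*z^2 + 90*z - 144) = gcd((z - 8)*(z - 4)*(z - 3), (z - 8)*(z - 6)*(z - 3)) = z^2 - 11*z + 24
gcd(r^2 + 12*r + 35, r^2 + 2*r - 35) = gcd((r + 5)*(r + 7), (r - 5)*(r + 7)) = r + 7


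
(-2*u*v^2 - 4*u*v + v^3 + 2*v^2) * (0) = 0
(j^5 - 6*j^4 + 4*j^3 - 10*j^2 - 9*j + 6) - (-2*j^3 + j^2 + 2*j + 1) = j^5 - 6*j^4 + 6*j^3 - 11*j^2 - 11*j + 5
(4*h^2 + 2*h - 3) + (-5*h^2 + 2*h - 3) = -h^2 + 4*h - 6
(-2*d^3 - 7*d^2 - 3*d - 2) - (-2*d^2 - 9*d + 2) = -2*d^3 - 5*d^2 + 6*d - 4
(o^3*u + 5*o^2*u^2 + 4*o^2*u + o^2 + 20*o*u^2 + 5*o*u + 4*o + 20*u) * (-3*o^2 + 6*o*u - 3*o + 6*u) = -3*o^5*u - 9*o^4*u^2 - 15*o^4*u - 3*o^4 + 30*o^3*u^3 - 45*o^3*u^2 - 21*o^3*u - 15*o^3 + 150*o^2*u^3 - 6*o^2*u^2 - 45*o^2*u - 12*o^2 + 120*o*u^3 + 150*o*u^2 - 36*o*u + 120*u^2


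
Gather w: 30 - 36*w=30 - 36*w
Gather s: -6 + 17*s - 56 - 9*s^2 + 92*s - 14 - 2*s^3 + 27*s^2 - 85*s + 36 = -2*s^3 + 18*s^2 + 24*s - 40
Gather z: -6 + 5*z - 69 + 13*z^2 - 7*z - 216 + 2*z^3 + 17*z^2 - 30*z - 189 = 2*z^3 + 30*z^2 - 32*z - 480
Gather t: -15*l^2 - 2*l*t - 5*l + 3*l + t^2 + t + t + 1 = -15*l^2 - 2*l + t^2 + t*(2 - 2*l) + 1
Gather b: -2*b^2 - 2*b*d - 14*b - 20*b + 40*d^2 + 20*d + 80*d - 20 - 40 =-2*b^2 + b*(-2*d - 34) + 40*d^2 + 100*d - 60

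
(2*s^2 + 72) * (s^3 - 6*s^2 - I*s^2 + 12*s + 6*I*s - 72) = 2*s^5 - 12*s^4 - 2*I*s^4 + 96*s^3 + 12*I*s^3 - 576*s^2 - 72*I*s^2 + 864*s + 432*I*s - 5184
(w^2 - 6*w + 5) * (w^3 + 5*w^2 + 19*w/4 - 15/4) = w^5 - w^4 - 81*w^3/4 - 29*w^2/4 + 185*w/4 - 75/4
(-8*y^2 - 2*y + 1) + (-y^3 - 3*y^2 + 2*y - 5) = -y^3 - 11*y^2 - 4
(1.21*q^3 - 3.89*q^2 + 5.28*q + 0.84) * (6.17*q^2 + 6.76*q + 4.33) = 7.4657*q^5 - 15.8217*q^4 + 11.5205*q^3 + 24.0319*q^2 + 28.5408*q + 3.6372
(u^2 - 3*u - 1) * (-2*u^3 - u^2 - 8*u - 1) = -2*u^5 + 5*u^4 - 3*u^3 + 24*u^2 + 11*u + 1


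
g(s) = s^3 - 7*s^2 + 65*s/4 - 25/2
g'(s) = 3*s^2 - 14*s + 65/4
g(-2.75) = -130.92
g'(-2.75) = 77.44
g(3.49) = 1.46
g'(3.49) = 3.93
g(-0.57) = -24.22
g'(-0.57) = 25.20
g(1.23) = -1.24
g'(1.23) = 3.57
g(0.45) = -6.51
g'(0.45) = 10.56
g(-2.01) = -81.56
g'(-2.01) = 56.51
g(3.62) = 2.03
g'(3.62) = 4.88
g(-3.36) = -184.06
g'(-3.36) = 97.16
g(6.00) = 49.00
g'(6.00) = 40.25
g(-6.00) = -578.00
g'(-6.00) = 208.25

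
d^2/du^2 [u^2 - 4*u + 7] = 2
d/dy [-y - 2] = -1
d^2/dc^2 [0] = 0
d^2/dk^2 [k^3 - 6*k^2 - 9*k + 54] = 6*k - 12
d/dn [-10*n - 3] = -10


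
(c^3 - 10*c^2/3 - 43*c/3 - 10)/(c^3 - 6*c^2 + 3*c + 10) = (c^2 - 13*c/3 - 10)/(c^2 - 7*c + 10)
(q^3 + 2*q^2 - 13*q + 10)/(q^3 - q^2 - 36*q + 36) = (q^2 + 3*q - 10)/(q^2 - 36)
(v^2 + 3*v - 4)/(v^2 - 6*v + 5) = (v + 4)/(v - 5)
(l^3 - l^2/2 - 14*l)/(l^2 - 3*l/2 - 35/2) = l*(l - 4)/(l - 5)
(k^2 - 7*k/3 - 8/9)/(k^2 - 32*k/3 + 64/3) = (k + 1/3)/(k - 8)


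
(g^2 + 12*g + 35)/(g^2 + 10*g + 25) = (g + 7)/(g + 5)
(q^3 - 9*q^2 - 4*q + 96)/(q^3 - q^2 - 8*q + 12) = (q^2 - 12*q + 32)/(q^2 - 4*q + 4)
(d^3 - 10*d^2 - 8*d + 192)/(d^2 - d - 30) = (d^2 - 4*d - 32)/(d + 5)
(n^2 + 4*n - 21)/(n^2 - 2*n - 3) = (n + 7)/(n + 1)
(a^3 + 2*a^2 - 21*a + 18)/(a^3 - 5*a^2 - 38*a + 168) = (a^2 - 4*a + 3)/(a^2 - 11*a + 28)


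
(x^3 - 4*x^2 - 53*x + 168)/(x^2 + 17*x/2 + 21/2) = 2*(x^2 - 11*x + 24)/(2*x + 3)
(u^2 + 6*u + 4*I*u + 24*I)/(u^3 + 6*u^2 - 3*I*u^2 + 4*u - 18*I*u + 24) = (u + 4*I)/(u^2 - 3*I*u + 4)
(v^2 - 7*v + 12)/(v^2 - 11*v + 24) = (v - 4)/(v - 8)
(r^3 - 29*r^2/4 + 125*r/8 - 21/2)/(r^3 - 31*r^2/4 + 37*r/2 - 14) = (r - 3/2)/(r - 2)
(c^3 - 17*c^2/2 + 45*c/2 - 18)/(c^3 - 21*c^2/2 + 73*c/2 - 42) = (2*c - 3)/(2*c - 7)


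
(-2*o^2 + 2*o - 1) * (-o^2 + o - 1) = 2*o^4 - 4*o^3 + 5*o^2 - 3*o + 1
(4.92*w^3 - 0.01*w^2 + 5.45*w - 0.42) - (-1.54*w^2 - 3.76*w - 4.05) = 4.92*w^3 + 1.53*w^2 + 9.21*w + 3.63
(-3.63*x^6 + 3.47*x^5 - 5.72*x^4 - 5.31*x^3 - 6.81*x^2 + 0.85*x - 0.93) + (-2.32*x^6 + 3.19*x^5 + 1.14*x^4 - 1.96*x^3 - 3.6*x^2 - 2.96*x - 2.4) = -5.95*x^6 + 6.66*x^5 - 4.58*x^4 - 7.27*x^3 - 10.41*x^2 - 2.11*x - 3.33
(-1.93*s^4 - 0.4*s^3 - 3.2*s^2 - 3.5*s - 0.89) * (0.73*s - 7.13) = -1.4089*s^5 + 13.4689*s^4 + 0.516*s^3 + 20.261*s^2 + 24.3053*s + 6.3457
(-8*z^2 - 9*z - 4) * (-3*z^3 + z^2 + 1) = 24*z^5 + 19*z^4 + 3*z^3 - 12*z^2 - 9*z - 4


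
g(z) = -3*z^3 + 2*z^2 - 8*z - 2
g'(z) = -9*z^2 + 4*z - 8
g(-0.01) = -1.92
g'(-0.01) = -8.04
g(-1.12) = 13.68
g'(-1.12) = -23.77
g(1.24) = -14.56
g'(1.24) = -16.88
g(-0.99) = 10.79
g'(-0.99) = -20.78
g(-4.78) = 409.58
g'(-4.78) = -232.76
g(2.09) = -37.37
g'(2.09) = -38.95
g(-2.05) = 48.65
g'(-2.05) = -54.02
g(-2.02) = 47.05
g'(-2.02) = -52.80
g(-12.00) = 5566.00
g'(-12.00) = -1352.00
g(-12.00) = 5566.00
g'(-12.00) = -1352.00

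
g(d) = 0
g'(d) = 0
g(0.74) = 0.00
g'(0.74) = 0.00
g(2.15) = 0.00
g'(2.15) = 0.00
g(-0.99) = 0.00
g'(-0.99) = 0.00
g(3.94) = 0.00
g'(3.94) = 0.00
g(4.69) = 0.00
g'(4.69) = 0.00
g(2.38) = 0.00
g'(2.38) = 0.00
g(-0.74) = 0.00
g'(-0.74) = 0.00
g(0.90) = 0.00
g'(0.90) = 0.00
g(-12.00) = 0.00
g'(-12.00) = 0.00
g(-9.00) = 0.00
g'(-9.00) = 0.00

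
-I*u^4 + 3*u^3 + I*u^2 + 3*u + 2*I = (u - I)*(u + I)*(u + 2*I)*(-I*u + 1)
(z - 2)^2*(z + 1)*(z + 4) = z^4 + z^3 - 12*z^2 + 4*z + 16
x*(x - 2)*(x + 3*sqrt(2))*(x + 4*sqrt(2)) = x^4 - 2*x^3 + 7*sqrt(2)*x^3 - 14*sqrt(2)*x^2 + 24*x^2 - 48*x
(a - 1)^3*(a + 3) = a^4 - 6*a^2 + 8*a - 3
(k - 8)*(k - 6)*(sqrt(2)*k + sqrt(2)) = sqrt(2)*k^3 - 13*sqrt(2)*k^2 + 34*sqrt(2)*k + 48*sqrt(2)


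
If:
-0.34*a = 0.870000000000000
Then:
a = -2.56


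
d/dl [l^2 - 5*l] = 2*l - 5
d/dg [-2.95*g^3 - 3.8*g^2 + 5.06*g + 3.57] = -8.85*g^2 - 7.6*g + 5.06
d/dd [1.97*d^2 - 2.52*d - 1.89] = 3.94*d - 2.52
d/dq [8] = 0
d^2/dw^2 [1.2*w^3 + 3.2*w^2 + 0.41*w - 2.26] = 7.2*w + 6.4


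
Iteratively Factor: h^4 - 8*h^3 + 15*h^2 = (h)*(h^3 - 8*h^2 + 15*h) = h^2*(h^2 - 8*h + 15) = h^2*(h - 5)*(h - 3)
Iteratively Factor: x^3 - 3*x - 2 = (x - 2)*(x^2 + 2*x + 1) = (x - 2)*(x + 1)*(x + 1)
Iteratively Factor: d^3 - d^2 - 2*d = (d + 1)*(d^2 - 2*d) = d*(d + 1)*(d - 2)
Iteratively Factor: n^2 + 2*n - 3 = (n - 1)*(n + 3)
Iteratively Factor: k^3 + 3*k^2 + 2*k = (k + 2)*(k^2 + k) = (k + 1)*(k + 2)*(k)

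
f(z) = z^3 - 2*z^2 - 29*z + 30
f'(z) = 3*z^2 - 4*z - 29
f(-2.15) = 73.17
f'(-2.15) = -6.53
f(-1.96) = 71.63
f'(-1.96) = -9.64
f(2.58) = -40.96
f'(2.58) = -19.35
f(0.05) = 28.55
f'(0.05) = -29.19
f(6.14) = 8.02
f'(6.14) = 59.54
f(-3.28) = 68.32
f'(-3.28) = 16.40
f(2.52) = -39.78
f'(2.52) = -20.03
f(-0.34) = 39.59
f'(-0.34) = -27.29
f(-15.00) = -3360.00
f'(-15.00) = 706.00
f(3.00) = -48.00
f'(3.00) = -14.00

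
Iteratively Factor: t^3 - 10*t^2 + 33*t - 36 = (t - 3)*(t^2 - 7*t + 12) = (t - 4)*(t - 3)*(t - 3)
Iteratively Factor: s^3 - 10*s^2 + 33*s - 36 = (s - 3)*(s^2 - 7*s + 12) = (s - 3)^2*(s - 4)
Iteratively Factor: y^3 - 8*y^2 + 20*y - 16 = (y - 2)*(y^2 - 6*y + 8) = (y - 2)^2*(y - 4)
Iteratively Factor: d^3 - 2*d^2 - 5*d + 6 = (d + 2)*(d^2 - 4*d + 3) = (d - 3)*(d + 2)*(d - 1)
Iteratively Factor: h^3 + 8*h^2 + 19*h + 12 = (h + 1)*(h^2 + 7*h + 12) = (h + 1)*(h + 3)*(h + 4)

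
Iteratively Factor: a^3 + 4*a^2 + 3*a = (a + 3)*(a^2 + a) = (a + 1)*(a + 3)*(a)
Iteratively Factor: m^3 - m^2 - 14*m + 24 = (m - 2)*(m^2 + m - 12) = (m - 2)*(m + 4)*(m - 3)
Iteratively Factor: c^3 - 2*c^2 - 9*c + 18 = (c - 3)*(c^2 + c - 6) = (c - 3)*(c - 2)*(c + 3)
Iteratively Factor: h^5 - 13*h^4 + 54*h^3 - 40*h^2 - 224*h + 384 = (h - 3)*(h^4 - 10*h^3 + 24*h^2 + 32*h - 128) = (h - 3)*(h + 2)*(h^3 - 12*h^2 + 48*h - 64) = (h - 4)*(h - 3)*(h + 2)*(h^2 - 8*h + 16) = (h - 4)^2*(h - 3)*(h + 2)*(h - 4)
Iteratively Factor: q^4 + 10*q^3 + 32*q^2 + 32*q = (q + 4)*(q^3 + 6*q^2 + 8*q) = (q + 2)*(q + 4)*(q^2 + 4*q) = q*(q + 2)*(q + 4)*(q + 4)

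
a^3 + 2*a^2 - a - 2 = (a - 1)*(a + 1)*(a + 2)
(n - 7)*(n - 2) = n^2 - 9*n + 14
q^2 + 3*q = q*(q + 3)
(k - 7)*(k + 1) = k^2 - 6*k - 7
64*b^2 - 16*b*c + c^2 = (-8*b + c)^2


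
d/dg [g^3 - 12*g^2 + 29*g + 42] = 3*g^2 - 24*g + 29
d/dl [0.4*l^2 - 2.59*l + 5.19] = 0.8*l - 2.59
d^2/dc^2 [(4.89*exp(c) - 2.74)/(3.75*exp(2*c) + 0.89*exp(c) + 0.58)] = (68.765625*exp(4*c) - 170.445375*exp(3*c) - 91.24875*exp(2*c) + 19.143428*exp(c) + 3.059384)*exp(c)/(52.734375*exp(6*c) + 37.546875*exp(5*c) + 33.379875*exp(4*c) + 12.319469*exp(3*c) + 5.162754*exp(2*c) + 0.898188*exp(c) + 0.195112)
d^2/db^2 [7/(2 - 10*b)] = -175/(5*b - 1)^3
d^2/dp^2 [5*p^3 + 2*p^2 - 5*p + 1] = 30*p + 4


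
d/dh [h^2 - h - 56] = 2*h - 1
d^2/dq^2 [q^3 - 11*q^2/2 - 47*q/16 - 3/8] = 6*q - 11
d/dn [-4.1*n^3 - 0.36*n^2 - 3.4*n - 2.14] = -12.3*n^2 - 0.72*n - 3.4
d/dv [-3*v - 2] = -3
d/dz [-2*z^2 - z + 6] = -4*z - 1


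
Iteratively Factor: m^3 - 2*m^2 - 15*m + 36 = (m - 3)*(m^2 + m - 12) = (m - 3)*(m + 4)*(m - 3)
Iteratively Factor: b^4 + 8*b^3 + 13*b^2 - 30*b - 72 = (b + 3)*(b^3 + 5*b^2 - 2*b - 24) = (b + 3)^2*(b^2 + 2*b - 8) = (b + 3)^2*(b + 4)*(b - 2)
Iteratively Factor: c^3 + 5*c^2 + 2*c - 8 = (c + 2)*(c^2 + 3*c - 4) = (c + 2)*(c + 4)*(c - 1)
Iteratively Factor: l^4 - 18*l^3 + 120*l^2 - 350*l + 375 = (l - 5)*(l^3 - 13*l^2 + 55*l - 75) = (l - 5)*(l - 3)*(l^2 - 10*l + 25) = (l - 5)^2*(l - 3)*(l - 5)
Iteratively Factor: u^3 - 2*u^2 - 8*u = (u - 4)*(u^2 + 2*u) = (u - 4)*(u + 2)*(u)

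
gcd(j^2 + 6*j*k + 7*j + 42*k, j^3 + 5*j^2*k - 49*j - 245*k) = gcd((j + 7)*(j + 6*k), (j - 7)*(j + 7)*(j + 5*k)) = j + 7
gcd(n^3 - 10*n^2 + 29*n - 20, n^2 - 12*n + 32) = n - 4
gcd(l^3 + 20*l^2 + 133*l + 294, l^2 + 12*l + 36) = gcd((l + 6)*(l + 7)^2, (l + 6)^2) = l + 6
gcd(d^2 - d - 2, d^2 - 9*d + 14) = d - 2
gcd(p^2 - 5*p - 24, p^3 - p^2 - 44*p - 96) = p^2 - 5*p - 24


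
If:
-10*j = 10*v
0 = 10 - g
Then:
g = 10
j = -v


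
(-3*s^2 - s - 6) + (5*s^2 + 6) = 2*s^2 - s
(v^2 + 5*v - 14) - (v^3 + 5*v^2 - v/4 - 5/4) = -v^3 - 4*v^2 + 21*v/4 - 51/4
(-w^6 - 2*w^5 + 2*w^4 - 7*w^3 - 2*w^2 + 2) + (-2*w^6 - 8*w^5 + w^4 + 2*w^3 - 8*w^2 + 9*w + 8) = -3*w^6 - 10*w^5 + 3*w^4 - 5*w^3 - 10*w^2 + 9*w + 10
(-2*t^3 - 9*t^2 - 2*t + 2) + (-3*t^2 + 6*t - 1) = -2*t^3 - 12*t^2 + 4*t + 1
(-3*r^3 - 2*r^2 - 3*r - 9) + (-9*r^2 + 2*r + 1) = -3*r^3 - 11*r^2 - r - 8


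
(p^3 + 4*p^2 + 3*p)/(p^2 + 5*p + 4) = p*(p + 3)/(p + 4)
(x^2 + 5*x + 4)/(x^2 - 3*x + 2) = (x^2 + 5*x + 4)/(x^2 - 3*x + 2)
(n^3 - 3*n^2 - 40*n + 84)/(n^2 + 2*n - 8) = (n^2 - n - 42)/(n + 4)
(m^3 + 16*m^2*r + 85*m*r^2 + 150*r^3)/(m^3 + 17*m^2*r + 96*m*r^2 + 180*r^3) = (m + 5*r)/(m + 6*r)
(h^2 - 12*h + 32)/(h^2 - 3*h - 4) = (h - 8)/(h + 1)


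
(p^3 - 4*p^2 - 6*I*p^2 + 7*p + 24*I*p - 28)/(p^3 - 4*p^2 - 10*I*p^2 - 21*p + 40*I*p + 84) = (p + I)/(p - 3*I)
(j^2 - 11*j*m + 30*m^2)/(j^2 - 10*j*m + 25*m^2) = (j - 6*m)/(j - 5*m)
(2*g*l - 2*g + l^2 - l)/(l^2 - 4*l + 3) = (2*g + l)/(l - 3)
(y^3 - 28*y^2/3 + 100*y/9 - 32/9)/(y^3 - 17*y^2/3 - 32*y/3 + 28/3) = (3*y^2 - 26*y + 16)/(3*(y^2 - 5*y - 14))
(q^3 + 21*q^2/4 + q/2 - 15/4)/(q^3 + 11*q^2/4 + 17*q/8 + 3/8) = 2*(4*q^2 + 17*q - 15)/(8*q^2 + 14*q + 3)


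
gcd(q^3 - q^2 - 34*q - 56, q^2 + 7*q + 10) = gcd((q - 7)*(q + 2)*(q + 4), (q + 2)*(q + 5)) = q + 2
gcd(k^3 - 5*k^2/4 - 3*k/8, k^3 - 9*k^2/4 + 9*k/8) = k^2 - 3*k/2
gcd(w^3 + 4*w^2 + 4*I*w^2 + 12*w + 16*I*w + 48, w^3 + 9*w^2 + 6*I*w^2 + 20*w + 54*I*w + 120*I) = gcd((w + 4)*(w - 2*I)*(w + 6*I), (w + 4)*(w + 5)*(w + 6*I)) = w^2 + w*(4 + 6*I) + 24*I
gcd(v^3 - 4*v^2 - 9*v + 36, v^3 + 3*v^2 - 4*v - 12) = v + 3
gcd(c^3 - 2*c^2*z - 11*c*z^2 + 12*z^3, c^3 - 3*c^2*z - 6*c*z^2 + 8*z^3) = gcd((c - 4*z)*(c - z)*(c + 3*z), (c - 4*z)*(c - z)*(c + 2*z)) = c^2 - 5*c*z + 4*z^2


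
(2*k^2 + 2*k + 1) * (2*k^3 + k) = 4*k^5 + 4*k^4 + 4*k^3 + 2*k^2 + k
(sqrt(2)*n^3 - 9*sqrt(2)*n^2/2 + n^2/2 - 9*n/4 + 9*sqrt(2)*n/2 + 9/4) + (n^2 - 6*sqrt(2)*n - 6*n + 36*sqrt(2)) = sqrt(2)*n^3 - 9*sqrt(2)*n^2/2 + 3*n^2/2 - 33*n/4 - 3*sqrt(2)*n/2 + 9/4 + 36*sqrt(2)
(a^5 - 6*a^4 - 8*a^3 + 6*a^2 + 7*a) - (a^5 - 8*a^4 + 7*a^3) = 2*a^4 - 15*a^3 + 6*a^2 + 7*a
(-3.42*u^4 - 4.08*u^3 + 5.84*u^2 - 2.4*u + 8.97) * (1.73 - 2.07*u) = 7.0794*u^5 + 2.529*u^4 - 19.1472*u^3 + 15.0712*u^2 - 22.7199*u + 15.5181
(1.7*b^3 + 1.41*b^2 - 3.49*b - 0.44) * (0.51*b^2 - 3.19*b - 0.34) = 0.867*b^5 - 4.7039*b^4 - 6.8558*b^3 + 10.4293*b^2 + 2.5902*b + 0.1496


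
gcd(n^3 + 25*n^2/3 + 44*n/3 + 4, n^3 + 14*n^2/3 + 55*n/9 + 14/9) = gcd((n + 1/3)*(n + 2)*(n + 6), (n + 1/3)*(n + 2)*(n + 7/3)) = n^2 + 7*n/3 + 2/3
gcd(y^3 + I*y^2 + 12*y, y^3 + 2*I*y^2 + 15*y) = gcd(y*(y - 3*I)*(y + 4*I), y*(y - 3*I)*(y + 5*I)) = y^2 - 3*I*y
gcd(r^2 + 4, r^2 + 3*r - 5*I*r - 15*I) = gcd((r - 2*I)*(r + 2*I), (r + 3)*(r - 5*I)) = 1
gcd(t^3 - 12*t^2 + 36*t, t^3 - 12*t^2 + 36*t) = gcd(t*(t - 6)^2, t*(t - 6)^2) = t^3 - 12*t^2 + 36*t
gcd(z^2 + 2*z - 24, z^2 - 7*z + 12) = z - 4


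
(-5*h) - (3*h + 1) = -8*h - 1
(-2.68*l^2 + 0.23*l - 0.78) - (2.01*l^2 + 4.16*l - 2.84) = -4.69*l^2 - 3.93*l + 2.06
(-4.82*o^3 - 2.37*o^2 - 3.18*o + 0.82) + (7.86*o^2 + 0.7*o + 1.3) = -4.82*o^3 + 5.49*o^2 - 2.48*o + 2.12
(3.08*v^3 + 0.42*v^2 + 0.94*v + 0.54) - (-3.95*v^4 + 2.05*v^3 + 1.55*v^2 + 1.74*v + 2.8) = 3.95*v^4 + 1.03*v^3 - 1.13*v^2 - 0.8*v - 2.26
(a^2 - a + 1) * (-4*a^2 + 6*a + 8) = -4*a^4 + 10*a^3 - 2*a^2 - 2*a + 8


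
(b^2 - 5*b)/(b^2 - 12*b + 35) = b/(b - 7)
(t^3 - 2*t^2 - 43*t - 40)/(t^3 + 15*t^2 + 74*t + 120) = (t^2 - 7*t - 8)/(t^2 + 10*t + 24)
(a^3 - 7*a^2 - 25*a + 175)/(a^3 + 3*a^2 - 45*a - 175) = (a - 5)/(a + 5)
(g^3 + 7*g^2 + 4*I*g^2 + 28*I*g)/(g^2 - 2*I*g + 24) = g*(g + 7)/(g - 6*I)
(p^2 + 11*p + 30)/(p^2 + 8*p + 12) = (p + 5)/(p + 2)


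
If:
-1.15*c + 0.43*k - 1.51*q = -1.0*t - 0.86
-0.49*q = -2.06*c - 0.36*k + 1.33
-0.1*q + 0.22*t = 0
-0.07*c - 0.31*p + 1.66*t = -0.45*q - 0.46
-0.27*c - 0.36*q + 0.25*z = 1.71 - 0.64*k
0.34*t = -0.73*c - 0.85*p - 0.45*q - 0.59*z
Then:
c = 1.26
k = -9.63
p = -16.21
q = -4.48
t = -2.04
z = 26.39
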